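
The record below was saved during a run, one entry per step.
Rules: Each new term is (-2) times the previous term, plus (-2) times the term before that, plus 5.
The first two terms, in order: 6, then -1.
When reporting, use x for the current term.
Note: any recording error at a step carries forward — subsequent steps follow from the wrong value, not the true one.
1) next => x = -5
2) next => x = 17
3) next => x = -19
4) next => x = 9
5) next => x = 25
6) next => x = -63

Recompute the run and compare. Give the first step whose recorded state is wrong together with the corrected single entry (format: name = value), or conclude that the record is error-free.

Recomputing the run from the initial state:
step 1: x = -5
step 2: x = 17
step 3: x = -19
step 4: x = 9
step 5: x = 25
step 6: x = -63
This matches the record at every step.

no error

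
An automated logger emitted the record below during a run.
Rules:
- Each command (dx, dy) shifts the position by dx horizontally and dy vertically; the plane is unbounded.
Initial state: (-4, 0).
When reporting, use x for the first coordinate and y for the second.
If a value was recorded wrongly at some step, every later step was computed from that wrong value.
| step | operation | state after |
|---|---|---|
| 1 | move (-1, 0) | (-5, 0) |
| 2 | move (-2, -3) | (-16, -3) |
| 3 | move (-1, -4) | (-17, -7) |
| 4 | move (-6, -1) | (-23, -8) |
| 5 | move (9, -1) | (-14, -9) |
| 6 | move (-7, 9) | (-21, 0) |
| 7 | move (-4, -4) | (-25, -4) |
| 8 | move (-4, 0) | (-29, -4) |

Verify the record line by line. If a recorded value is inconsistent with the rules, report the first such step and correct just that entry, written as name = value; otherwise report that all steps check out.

Recomputing the run from the initial state:
step 1: x = -5, y = 0
step 2: x = -7, y = -3
step 3: x = -8, y = -7
step 4: x = -14, y = -8
step 5: x = -5, y = -9
step 6: x = -12, y = 0
step 7: x = -16, y = -4
step 8: x = -20, y = -4
The first disagreement with the record is at step 2, where the value should be x = -7.

step 2, x = -7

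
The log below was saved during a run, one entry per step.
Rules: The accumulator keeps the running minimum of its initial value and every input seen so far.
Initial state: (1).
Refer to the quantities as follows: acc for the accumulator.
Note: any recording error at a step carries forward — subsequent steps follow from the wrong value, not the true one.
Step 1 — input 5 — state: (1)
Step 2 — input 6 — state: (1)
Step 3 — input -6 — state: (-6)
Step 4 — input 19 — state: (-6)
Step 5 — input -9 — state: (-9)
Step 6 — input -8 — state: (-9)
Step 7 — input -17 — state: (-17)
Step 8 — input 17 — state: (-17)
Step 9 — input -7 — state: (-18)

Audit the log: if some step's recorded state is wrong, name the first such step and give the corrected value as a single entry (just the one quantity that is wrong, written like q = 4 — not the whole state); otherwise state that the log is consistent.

step 9, acc = -17

Recomputing the run from the initial state:
step 1: acc = 1
step 2: acc = 1
step 3: acc = -6
step 4: acc = -6
step 5: acc = -9
step 6: acc = -9
step 7: acc = -17
step 8: acc = -17
step 9: acc = -17
The first disagreement with the log is at step 9, where the value should be acc = -17.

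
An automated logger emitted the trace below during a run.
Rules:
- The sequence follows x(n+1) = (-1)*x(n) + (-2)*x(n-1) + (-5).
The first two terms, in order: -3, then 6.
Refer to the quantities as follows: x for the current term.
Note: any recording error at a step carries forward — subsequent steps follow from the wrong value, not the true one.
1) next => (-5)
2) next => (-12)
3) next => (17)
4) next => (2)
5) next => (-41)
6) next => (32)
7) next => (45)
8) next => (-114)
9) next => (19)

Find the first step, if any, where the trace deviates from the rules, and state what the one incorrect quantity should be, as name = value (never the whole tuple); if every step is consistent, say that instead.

1. x = -1*(6) + (-2)*(-3) + (-5) = -5 (no discrepancy)
2. x = -1*(-5) + (-2)*(6) + (-5) = -12 (agrees with the trace)
3. x = -1*(-12) + (-2)*(-5) + (-5) = 17 (consistent with the trace)
4. x = -1*(17) + (-2)*(-12) + (-5) = 2 (matches)
5. x = -1*(2) + (-2)*(17) + (-5) = -41 (verified)
6. x = -1*(-41) + (-2)*(2) + (-5) = 32 (confirmed correct)
7. x = -1*(32) + (-2)*(-41) + (-5) = 45 (checks out)
8. x = -1*(45) + (-2)*(32) + (-5) = -114 (consistent with the trace)
9. x = -1*(-114) + (-2)*(45) + (-5) = 19 (verified)
All entries verified; no error found.

no error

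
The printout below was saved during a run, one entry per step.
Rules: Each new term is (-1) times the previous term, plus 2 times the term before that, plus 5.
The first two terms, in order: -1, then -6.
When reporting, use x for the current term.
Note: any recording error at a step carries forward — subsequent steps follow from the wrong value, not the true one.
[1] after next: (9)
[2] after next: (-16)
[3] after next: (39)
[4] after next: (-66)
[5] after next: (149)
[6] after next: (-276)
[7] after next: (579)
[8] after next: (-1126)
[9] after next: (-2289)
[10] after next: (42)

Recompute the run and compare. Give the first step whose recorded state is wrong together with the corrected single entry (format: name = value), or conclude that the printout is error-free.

step 9, x = 2289

1. x = -1*(-6) + (2)*(-1) + (5) = 9 (checks out)
2. x = -1*(9) + (2)*(-6) + (5) = -16 (verified)
3. x = -1*(-16) + (2)*(9) + (5) = 39 (matches)
4. x = -1*(39) + (2)*(-16) + (5) = -66 (exactly as logged)
5. x = -1*(-66) + (2)*(39) + (5) = 149 (matches)
6. x = -1*(149) + (2)*(-66) + (5) = -276 (matches)
7. x = -1*(-276) + (2)*(149) + (5) = 579 (agrees with the printout)
8. x = -1*(579) + (2)*(-276) + (5) = -1126 (consistent with the printout)
9. x = -1*(-1126) + (2)*(579) + (5) = 2289 (the entry is off here)
First incorrect step: 9; the correct value is x = 2289.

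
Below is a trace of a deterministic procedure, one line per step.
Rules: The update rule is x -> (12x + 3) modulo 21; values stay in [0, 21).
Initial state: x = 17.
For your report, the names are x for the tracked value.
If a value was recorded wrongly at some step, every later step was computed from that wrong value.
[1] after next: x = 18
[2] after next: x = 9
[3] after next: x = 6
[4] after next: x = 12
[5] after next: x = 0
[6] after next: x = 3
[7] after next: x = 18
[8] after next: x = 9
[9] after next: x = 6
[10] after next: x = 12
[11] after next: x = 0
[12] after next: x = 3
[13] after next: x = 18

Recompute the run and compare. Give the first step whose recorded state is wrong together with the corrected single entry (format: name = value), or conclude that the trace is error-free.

Recomputing the run from the initial state:
step 1: x = 18
step 2: x = 9
step 3: x = 6
step 4: x = 12
step 5: x = 0
step 6: x = 3
step 7: x = 18
step 8: x = 9
step 9: x = 6
step 10: x = 12
step 11: x = 0
step 12: x = 3
step 13: x = 18
This matches the trace at every step.

no error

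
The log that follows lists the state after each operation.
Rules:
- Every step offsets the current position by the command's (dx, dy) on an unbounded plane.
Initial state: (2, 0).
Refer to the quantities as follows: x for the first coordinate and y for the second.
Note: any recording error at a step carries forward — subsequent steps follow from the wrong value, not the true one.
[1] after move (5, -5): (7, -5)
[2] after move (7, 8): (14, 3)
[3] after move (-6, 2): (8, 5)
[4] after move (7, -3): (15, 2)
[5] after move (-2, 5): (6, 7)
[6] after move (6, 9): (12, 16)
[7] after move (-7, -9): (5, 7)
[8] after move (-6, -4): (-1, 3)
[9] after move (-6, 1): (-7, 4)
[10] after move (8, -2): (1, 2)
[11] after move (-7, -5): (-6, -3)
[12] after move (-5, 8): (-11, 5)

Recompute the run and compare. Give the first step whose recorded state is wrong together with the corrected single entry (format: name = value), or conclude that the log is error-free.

Recomputing the run from the initial state:
step 1: x = 7, y = -5
step 2: x = 14, y = 3
step 3: x = 8, y = 5
step 4: x = 15, y = 2
step 5: x = 13, y = 7
step 6: x = 19, y = 16
step 7: x = 12, y = 7
step 8: x = 6, y = 3
step 9: x = 0, y = 4
step 10: x = 8, y = 2
step 11: x = 1, y = -3
step 12: x = -4, y = 5
The first disagreement with the log is at step 5, where the value should be x = 13.

step 5, x = 13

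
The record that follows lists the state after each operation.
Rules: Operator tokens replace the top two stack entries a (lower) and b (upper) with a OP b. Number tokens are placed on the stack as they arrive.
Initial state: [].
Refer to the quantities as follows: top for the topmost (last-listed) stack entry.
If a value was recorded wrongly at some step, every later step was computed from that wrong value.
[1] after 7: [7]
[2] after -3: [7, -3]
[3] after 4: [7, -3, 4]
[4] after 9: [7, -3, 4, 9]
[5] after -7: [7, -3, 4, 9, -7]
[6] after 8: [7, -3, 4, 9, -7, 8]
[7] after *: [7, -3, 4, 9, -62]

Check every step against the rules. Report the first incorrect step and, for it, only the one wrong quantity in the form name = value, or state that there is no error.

Recomputing the run from the initial state:
step 1: [7]
step 2: [7, -3]
step 3: [7, -3, 4]
step 4: [7, -3, 4, 9]
step 5: [7, -3, 4, 9, -7]
step 6: [7, -3, 4, 9, -7, 8]
step 7: [7, -3, 4, 9, -56]
The first disagreement with the record is at step 7, where the value should be top = -56.

step 7, top = -56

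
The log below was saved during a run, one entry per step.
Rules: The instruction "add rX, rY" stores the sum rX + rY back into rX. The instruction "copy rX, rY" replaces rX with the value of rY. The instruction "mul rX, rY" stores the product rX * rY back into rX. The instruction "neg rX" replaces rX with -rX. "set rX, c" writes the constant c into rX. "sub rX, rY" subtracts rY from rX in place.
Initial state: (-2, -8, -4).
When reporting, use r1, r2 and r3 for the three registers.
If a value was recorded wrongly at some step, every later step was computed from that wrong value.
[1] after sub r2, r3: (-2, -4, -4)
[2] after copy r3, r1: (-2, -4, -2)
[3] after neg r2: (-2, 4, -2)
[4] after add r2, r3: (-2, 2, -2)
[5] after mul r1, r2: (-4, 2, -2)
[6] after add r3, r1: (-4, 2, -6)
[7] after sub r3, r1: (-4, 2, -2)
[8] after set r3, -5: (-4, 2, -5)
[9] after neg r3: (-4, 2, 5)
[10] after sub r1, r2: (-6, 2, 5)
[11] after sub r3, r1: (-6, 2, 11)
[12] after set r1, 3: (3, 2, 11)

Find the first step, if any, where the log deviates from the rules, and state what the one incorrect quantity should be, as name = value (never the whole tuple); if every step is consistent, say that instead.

Step 1: r2 = -8 - -4 = -4 — verified.
Step 2: r3 = -2 — exactly as logged.
Step 3: r2 = -(-4) = 4 — no discrepancy.
Step 4: r2 = 4 + -2 = 2 — same as recorded.
Step 5: r1 = -2 * 2 = -4 — verified.
Step 6: r3 = -2 + -4 = -6 — confirmed correct.
Step 7: r3 = -6 - -4 = -2 — verified.
Step 8: r3 = -5 — no discrepancy.
Step 9: r3 = -(-5) = 5 — verified.
Step 10: r1 = -4 - 2 = -6 — exactly as logged.
Step 11: r3 = 5 - -6 = 11 — in agreement.
Step 12: r1 = 3 — confirmed correct.
Every step is consistent.

no error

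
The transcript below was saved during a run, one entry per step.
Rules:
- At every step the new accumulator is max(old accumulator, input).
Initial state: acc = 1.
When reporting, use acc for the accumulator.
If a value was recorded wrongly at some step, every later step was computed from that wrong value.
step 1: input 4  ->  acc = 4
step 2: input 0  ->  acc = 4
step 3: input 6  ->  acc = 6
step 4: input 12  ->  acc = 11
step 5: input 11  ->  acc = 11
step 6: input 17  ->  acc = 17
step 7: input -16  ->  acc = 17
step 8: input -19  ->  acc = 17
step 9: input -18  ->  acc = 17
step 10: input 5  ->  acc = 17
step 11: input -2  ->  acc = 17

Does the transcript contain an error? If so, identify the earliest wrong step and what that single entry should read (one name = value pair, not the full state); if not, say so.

step 4, acc = 12

1. acc = max(1, 4) = 4 (agrees with the transcript)
2. acc = max(4, 0) = 4 (consistent with the transcript)
3. acc = max(4, 6) = 6 (consistent with the transcript)
4. acc = max(6, 12) = 12 (the transcript has a different value)
Conclusion: step 4 carries the first error; the entry should be acc = 12.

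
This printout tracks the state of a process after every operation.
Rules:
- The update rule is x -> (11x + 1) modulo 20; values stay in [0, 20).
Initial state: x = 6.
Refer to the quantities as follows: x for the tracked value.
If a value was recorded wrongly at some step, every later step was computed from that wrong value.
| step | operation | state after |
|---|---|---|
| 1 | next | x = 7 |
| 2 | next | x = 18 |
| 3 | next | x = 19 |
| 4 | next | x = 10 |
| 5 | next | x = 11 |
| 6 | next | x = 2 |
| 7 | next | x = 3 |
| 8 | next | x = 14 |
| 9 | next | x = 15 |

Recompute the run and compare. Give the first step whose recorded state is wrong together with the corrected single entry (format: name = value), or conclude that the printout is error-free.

1. x = (11*6 + 1) mod 20 = 7 (consistent with the printout)
2. x = (11*7 + 1) mod 20 = 18 (consistent with the printout)
3. x = (11*18 + 1) mod 20 = 19 (same as recorded)
4. x = (11*19 + 1) mod 20 = 10 (agrees with the printout)
5. x = (11*10 + 1) mod 20 = 11 (no discrepancy)
6. x = (11*11 + 1) mod 20 = 2 (confirmed correct)
7. x = (11*2 + 1) mod 20 = 3 (agrees with the printout)
8. x = (11*3 + 1) mod 20 = 14 (checks out)
9. x = (11*14 + 1) mod 20 = 15 (verified)
The whole run recomputes cleanly — no discrepancies.

no error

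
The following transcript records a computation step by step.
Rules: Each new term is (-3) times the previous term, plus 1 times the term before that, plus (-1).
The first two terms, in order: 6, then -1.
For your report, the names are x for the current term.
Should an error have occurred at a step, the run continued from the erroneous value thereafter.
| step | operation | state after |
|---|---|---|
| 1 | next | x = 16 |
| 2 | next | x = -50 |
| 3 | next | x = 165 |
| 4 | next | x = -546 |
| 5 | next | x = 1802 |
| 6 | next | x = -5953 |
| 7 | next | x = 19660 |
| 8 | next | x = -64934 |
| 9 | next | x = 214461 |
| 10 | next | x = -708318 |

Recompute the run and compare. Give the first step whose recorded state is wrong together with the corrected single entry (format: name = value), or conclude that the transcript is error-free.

step 1, x = 8

Recomputing the run from the initial state:
step 1: x = 8
step 2: x = -26
step 3: x = 85
step 4: x = -282
step 5: x = 930
step 6: x = -3073
step 7: x = 10148
step 8: x = -33518
step 9: x = 110701
step 10: x = -365622
The first disagreement with the transcript is at step 1, where the value should be x = 8.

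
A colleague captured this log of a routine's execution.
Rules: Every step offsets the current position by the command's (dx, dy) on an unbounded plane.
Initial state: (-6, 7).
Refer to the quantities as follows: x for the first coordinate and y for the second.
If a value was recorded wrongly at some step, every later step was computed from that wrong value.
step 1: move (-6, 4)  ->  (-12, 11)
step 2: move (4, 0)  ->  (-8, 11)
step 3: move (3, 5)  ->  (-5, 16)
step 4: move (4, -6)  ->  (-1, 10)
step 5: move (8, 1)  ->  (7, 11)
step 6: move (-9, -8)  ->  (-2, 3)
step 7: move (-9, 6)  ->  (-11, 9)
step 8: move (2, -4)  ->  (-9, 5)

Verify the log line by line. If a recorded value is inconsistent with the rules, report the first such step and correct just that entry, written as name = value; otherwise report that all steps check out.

no error

step 1: x = -6 + (-6) = -12, y = 7 + (4) = 11 -> in agreement
step 2: x = -12 + (4) = -8, y = 11 + (0) = 11 -> matches
step 3: x = -8 + (3) = -5, y = 11 + (5) = 16 -> agrees with the log
step 4: x = -5 + (4) = -1, y = 16 + (-6) = 10 -> verified
step 5: x = -1 + (8) = 7, y = 10 + (1) = 11 -> checks out
step 6: x = 7 + (-9) = -2, y = 11 + (-8) = 3 -> matches
step 7: x = -2 + (-9) = -11, y = 3 + (6) = 9 -> agrees with the log
step 8: x = -11 + (2) = -9, y = 9 + (-4) = 5 -> agrees with the log
All entries verified; no error found.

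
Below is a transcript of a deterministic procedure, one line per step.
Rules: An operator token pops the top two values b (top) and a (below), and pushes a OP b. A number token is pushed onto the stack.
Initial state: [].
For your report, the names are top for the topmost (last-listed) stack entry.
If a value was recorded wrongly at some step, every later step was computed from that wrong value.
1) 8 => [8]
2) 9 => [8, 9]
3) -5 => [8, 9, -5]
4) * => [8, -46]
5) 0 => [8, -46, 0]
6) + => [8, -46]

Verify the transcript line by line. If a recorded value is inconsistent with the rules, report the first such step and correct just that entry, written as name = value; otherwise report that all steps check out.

step 4, top = -45

1. push 8: top = 8 (same as recorded)
2. push 9: top = 9 (checks out)
3. push -5: top = -5 (no discrepancy)
4. 9 * -5 = -45 (the recorded entry deviates here)
That makes step 4 the first incorrect line — top = -45 is what it should show.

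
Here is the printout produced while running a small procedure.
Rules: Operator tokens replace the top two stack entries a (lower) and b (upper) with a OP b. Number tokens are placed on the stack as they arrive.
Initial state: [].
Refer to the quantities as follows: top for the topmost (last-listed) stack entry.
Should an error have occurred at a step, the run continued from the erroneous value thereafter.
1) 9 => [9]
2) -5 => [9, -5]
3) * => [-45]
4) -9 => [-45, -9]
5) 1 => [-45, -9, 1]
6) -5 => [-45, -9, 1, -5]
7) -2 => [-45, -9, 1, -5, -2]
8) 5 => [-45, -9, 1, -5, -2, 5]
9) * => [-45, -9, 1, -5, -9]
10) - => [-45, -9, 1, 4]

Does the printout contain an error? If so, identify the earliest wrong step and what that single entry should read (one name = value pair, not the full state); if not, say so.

1. push 9: top = 9 (same as recorded)
2. push -5: top = -5 (no discrepancy)
3. 9 * -5 = -45 (confirmed correct)
4. push -9: top = -9 (exactly as logged)
5. push 1: top = 1 (no discrepancy)
6. push -5: top = -5 (no discrepancy)
7. push -2: top = -2 (agrees with the printout)
8. push 5: top = 5 (confirmed correct)
9. -2 * 5 = -10 (the entry is off here)
First incorrect step: 9; the correct value is top = -10.

step 9, top = -10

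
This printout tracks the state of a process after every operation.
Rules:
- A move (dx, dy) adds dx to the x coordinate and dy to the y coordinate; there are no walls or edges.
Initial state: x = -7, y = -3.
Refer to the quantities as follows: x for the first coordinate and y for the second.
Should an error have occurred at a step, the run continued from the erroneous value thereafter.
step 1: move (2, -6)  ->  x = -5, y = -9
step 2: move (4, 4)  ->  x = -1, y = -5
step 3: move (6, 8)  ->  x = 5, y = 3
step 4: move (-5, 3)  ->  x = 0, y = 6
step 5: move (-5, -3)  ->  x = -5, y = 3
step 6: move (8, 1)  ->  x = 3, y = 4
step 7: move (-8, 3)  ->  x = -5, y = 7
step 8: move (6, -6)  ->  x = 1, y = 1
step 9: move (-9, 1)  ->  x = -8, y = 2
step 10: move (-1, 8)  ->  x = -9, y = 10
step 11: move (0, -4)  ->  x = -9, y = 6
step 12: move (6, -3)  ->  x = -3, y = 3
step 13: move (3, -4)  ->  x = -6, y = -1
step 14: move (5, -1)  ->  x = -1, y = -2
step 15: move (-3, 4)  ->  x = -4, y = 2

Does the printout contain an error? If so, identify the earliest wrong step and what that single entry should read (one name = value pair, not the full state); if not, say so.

step 1: x = -7 + (2) = -5, y = -3 + (-6) = -9 -> matches
step 2: x = -5 + (4) = -1, y = -9 + (4) = -5 -> consistent with the printout
step 3: x = -1 + (6) = 5, y = -5 + (8) = 3 -> same as recorded
step 4: x = 5 + (-5) = 0, y = 3 + (3) = 6 -> exactly as logged
step 5: x = 0 + (-5) = -5, y = 6 + (-3) = 3 -> same as recorded
step 6: x = -5 + (8) = 3, y = 3 + (1) = 4 -> exactly as logged
step 7: x = 3 + (-8) = -5, y = 4 + (3) = 7 -> matches
step 8: x = -5 + (6) = 1, y = 7 + (-6) = 1 -> consistent with the printout
step 9: x = 1 + (-9) = -8, y = 1 + (1) = 2 -> checks out
step 10: x = -8 + (-1) = -9, y = 2 + (8) = 10 -> consistent with the printout
step 11: x = -9 + (0) = -9, y = 10 + (-4) = 6 -> consistent with the printout
step 12: x = -9 + (6) = -3, y = 6 + (-3) = 3 -> exactly as logged
step 13: x = -3 + (3) = 0, y = 3 + (-4) = -1 -> not what was recorded
First incorrect step: 13; the correct value is x = 0.

step 13, x = 0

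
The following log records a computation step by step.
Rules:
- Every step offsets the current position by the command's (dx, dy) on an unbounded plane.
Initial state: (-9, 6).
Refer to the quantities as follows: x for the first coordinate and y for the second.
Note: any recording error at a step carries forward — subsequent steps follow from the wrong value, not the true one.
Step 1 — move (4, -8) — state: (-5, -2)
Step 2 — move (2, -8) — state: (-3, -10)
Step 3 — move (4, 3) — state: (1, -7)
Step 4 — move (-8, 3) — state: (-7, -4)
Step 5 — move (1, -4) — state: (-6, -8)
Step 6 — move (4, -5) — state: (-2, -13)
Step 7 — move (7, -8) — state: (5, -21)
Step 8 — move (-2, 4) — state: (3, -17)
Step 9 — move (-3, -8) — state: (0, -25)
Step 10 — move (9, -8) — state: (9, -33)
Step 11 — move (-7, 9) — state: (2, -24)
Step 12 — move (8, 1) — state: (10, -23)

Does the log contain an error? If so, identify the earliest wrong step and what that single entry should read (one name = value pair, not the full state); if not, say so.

step 1: x = -9 + (4) = -5, y = 6 + (-8) = -2 -> verified
step 2: x = -5 + (2) = -3, y = -2 + (-8) = -10 -> consistent with the log
step 3: x = -3 + (4) = 1, y = -10 + (3) = -7 -> verified
step 4: x = 1 + (-8) = -7, y = -7 + (3) = -4 -> consistent with the log
step 5: x = -7 + (1) = -6, y = -4 + (-4) = -8 -> agrees with the log
step 6: x = -6 + (4) = -2, y = -8 + (-5) = -13 -> consistent with the log
step 7: x = -2 + (7) = 5, y = -13 + (-8) = -21 -> verified
step 8: x = 5 + (-2) = 3, y = -21 + (4) = -17 -> agrees with the log
step 9: x = 3 + (-3) = 0, y = -17 + (-8) = -25 -> same as recorded
step 10: x = 0 + (9) = 9, y = -25 + (-8) = -33 -> same as recorded
step 11: x = 9 + (-7) = 2, y = -33 + (9) = -24 -> confirmed correct
step 12: x = 2 + (8) = 10, y = -24 + (1) = -23 -> in agreement
The whole run recomputes cleanly — no discrepancies.

no error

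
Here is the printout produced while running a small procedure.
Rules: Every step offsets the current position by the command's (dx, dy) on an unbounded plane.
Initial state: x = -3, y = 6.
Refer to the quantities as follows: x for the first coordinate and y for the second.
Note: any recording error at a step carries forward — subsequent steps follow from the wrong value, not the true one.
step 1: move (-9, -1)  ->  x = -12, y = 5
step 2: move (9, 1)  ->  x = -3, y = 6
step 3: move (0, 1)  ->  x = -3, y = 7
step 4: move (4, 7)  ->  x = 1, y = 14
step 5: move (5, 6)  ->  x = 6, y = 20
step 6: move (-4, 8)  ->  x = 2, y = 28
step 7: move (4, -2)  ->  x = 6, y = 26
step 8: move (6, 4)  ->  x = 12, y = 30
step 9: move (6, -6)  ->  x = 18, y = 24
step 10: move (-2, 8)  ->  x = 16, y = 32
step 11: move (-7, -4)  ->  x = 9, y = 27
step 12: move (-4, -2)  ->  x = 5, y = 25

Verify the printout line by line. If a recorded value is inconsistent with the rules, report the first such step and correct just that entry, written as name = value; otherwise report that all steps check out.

1. x = -3 + (-9) = -12, y = 6 + (-1) = 5 (no discrepancy)
2. x = -12 + (9) = -3, y = 5 + (1) = 6 (no discrepancy)
3. x = -3 + (0) = -3, y = 6 + (1) = 7 (no discrepancy)
4. x = -3 + (4) = 1, y = 7 + (7) = 14 (matches)
5. x = 1 + (5) = 6, y = 14 + (6) = 20 (verified)
6. x = 6 + (-4) = 2, y = 20 + (8) = 28 (in agreement)
7. x = 2 + (4) = 6, y = 28 + (-2) = 26 (verified)
8. x = 6 + (6) = 12, y = 26 + (4) = 30 (matches)
9. x = 12 + (6) = 18, y = 30 + (-6) = 24 (confirmed correct)
10. x = 18 + (-2) = 16, y = 24 + (8) = 32 (no discrepancy)
11. x = 16 + (-7) = 9, y = 32 + (-4) = 28 (the entry is off here)
First incorrect step: 11; the correct value is y = 28.

step 11, y = 28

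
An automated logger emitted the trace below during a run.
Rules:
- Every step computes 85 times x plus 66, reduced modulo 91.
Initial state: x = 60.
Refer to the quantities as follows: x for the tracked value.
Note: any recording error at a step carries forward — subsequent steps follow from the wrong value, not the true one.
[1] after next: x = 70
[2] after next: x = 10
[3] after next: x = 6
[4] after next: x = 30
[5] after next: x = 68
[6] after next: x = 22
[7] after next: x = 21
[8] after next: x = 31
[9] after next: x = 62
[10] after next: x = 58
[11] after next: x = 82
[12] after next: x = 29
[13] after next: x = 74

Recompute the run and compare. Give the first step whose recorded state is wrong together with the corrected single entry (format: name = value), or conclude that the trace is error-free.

Recomputing the run from the initial state:
step 1: x = 70
step 2: x = 10
step 3: x = 6
step 4: x = 30
step 5: x = 68
step 6: x = 22
step 7: x = 25
step 8: x = 7
step 9: x = 24
step 10: x = 13
step 11: x = 79
step 12: x = 47
step 13: x = 57
The first disagreement with the trace is at step 7, where the value should be x = 25.

step 7, x = 25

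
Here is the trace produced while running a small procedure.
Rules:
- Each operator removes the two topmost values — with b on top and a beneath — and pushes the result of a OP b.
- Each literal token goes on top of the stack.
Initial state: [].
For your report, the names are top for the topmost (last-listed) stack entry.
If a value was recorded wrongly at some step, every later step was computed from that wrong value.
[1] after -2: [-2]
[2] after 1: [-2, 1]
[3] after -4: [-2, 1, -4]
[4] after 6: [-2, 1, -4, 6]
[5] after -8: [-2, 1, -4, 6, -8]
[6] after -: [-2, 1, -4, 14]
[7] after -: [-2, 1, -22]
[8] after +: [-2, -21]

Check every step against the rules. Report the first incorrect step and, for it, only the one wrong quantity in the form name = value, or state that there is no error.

step 7, top = -18

Step 1: push -2: top = -2 — in agreement.
Step 2: push 1: top = 1 — agrees with the trace.
Step 3: push -4: top = -4 — exactly as logged.
Step 4: push 6: top = 6 — confirmed correct.
Step 5: push -8: top = -8 — matches.
Step 6: 6 - -8 = 14 — matches.
Step 7: -4 - 14 = -18 — first mismatch against the trace.
First deviation found at step 7; the corrected entry is top = -18.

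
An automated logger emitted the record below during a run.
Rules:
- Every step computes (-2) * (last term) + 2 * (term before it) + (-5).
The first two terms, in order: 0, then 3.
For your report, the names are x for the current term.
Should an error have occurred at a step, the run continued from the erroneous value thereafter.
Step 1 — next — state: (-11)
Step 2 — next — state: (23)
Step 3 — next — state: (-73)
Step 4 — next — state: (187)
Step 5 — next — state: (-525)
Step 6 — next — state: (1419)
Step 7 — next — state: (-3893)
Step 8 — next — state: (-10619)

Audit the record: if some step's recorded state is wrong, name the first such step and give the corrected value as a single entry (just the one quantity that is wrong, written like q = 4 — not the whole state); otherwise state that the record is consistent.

1. x = -2*(3) + (2)*(0) + (-5) = -11 (consistent with the record)
2. x = -2*(-11) + (2)*(3) + (-5) = 23 (exactly as logged)
3. x = -2*(23) + (2)*(-11) + (-5) = -73 (exactly as logged)
4. x = -2*(-73) + (2)*(23) + (-5) = 187 (verified)
5. x = -2*(187) + (2)*(-73) + (-5) = -525 (exactly as logged)
6. x = -2*(-525) + (2)*(187) + (-5) = 1419 (same as recorded)
7. x = -2*(1419) + (2)*(-525) + (-5) = -3893 (verified)
8. x = -2*(-3893) + (2)*(1419) + (-5) = 10619 (first mismatch against the record)
The audit stops at step 8: the recorded entry is wrong and should be x = 10619.

step 8, x = 10619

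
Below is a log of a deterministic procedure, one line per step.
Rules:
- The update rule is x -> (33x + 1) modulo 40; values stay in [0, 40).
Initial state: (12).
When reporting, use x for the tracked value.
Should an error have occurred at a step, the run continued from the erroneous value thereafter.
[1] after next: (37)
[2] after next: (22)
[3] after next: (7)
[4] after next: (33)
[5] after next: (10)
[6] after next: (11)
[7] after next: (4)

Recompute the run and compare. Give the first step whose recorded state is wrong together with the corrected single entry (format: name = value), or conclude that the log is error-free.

Recomputing the run from the initial state:
step 1: x = 37
step 2: x = 22
step 3: x = 7
step 4: x = 32
step 5: x = 17
step 6: x = 2
step 7: x = 27
The first disagreement with the log is at step 4, where the value should be x = 32.

step 4, x = 32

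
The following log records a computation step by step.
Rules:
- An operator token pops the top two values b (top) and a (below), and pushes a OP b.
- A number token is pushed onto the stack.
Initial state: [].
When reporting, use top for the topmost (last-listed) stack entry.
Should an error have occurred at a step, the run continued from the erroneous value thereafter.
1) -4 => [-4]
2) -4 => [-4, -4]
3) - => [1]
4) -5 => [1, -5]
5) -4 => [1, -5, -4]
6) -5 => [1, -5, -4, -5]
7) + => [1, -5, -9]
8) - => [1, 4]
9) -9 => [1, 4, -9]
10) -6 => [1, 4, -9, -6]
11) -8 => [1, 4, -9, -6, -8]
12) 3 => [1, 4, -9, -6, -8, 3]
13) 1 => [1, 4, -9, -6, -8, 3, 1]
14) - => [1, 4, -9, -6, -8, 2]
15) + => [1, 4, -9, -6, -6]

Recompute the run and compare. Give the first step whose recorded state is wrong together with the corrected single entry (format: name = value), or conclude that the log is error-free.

Step 1: push -4: top = -4 — confirmed correct.
Step 2: push -4: top = -4 — verified.
Step 3: -4 - -4 = 0 — first mismatch against the log.
So the first discrepancy is step 3, where the right value is top = 0.

step 3, top = 0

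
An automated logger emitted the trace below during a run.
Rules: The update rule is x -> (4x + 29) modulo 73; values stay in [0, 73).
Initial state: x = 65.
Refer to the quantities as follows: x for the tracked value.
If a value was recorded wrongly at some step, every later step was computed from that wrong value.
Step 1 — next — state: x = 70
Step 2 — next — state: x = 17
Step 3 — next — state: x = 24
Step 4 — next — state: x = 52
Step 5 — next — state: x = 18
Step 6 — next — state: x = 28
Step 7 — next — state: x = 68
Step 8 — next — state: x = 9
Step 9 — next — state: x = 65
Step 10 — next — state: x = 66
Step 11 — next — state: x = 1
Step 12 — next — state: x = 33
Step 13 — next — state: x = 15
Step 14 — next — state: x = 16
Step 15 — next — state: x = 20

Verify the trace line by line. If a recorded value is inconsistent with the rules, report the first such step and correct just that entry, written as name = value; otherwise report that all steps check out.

step 10, x = 70

step 1: x = (4*65 + 29) mod 73 = 70 -> checks out
step 2: x = (4*70 + 29) mod 73 = 17 -> exactly as logged
step 3: x = (4*17 + 29) mod 73 = 24 -> agrees with the trace
step 4: x = (4*24 + 29) mod 73 = 52 -> confirmed correct
step 5: x = (4*52 + 29) mod 73 = 18 -> checks out
step 6: x = (4*18 + 29) mod 73 = 28 -> matches
step 7: x = (4*28 + 29) mod 73 = 68 -> no discrepancy
step 8: x = (4*68 + 29) mod 73 = 9 -> confirmed correct
step 9: x = (4*9 + 29) mod 73 = 65 -> same as recorded
step 10: x = (4*65 + 29) mod 73 = 70 -> first mismatch against the trace
Step 10 is the first one off; corrected, x = 70.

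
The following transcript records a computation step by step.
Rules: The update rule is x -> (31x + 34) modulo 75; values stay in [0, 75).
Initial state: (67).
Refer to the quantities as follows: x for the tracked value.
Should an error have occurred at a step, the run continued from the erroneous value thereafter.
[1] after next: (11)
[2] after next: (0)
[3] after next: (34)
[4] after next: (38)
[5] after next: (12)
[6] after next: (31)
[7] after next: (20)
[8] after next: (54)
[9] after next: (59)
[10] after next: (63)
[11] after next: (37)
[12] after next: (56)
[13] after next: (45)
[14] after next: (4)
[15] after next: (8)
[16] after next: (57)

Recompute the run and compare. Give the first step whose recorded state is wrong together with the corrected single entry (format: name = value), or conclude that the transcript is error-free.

step 9, x = 58

Recomputing the run from the initial state:
step 1: x = 11
step 2: x = 0
step 3: x = 34
step 4: x = 38
step 5: x = 12
step 6: x = 31
step 7: x = 20
step 8: x = 54
step 9: x = 58
step 10: x = 32
step 11: x = 51
step 12: x = 40
step 13: x = 74
step 14: x = 3
step 15: x = 52
step 16: x = 71
The first disagreement with the transcript is at step 9, where the value should be x = 58.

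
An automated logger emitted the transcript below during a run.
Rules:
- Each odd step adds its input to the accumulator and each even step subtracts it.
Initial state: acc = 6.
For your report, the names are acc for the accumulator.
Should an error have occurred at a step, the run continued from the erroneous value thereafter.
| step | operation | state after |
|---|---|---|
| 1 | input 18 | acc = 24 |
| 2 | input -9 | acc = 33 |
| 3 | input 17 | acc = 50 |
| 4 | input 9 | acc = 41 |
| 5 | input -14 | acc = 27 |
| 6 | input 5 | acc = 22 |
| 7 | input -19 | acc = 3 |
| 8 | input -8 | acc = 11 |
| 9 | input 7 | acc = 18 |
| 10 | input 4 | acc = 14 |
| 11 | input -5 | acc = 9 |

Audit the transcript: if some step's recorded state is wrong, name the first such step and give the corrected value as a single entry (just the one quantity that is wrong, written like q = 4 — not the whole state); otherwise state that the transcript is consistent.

Step 1: acc = 6 + 18 = 24 — verified.
Step 2: acc = 24 - -9 = 33 — checks out.
Step 3: acc = 33 + 17 = 50 — confirmed correct.
Step 4: acc = 50 - 9 = 41 — no discrepancy.
Step 5: acc = 41 + -14 = 27 — in agreement.
Step 6: acc = 27 - 5 = 22 — no discrepancy.
Step 7: acc = 22 + -19 = 3 — confirmed correct.
Step 8: acc = 3 - -8 = 11 — matches.
Step 9: acc = 11 + 7 = 18 — same as recorded.
Step 10: acc = 18 - 4 = 14 — checks out.
Step 11: acc = 14 + -5 = 9 — matches.
No step deviates from the rules.

no error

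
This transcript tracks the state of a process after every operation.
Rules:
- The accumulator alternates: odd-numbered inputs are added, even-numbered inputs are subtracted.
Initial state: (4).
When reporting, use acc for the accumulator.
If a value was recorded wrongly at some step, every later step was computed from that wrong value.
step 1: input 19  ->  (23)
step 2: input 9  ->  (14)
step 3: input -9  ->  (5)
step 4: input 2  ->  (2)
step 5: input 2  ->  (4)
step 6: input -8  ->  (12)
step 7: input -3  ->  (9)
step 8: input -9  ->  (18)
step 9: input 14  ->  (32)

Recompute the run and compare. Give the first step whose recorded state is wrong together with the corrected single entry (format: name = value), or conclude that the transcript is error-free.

step 4, acc = 3

step 1: acc = 4 + 19 = 23 -> consistent with the transcript
step 2: acc = 23 - 9 = 14 -> in agreement
step 3: acc = 14 + -9 = 5 -> in agreement
step 4: acc = 5 - 2 = 3 -> the transcript disagrees here
Conclusion: step 4 carries the first error; the entry should be acc = 3.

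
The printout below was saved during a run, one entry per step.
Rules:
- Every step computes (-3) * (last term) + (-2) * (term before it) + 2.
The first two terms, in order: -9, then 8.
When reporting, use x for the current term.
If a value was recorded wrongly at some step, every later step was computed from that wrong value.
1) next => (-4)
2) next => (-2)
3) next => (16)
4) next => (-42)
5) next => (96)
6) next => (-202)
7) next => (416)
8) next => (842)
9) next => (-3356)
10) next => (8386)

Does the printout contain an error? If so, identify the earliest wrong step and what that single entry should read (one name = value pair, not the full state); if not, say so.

step 1: x = -3*(8) + (-2)*(-9) + (2) = -4 -> in agreement
step 2: x = -3*(-4) + (-2)*(8) + (2) = -2 -> confirmed correct
step 3: x = -3*(-2) + (-2)*(-4) + (2) = 16 -> same as recorded
step 4: x = -3*(16) + (-2)*(-2) + (2) = -42 -> consistent with the printout
step 5: x = -3*(-42) + (-2)*(16) + (2) = 96 -> consistent with the printout
step 6: x = -3*(96) + (-2)*(-42) + (2) = -202 -> confirmed correct
step 7: x = -3*(-202) + (-2)*(96) + (2) = 416 -> agrees with the printout
step 8: x = -3*(416) + (-2)*(-202) + (2) = -842 -> the entry is off here
The audit stops at step 8: the recorded entry is wrong and should be x = -842.

step 8, x = -842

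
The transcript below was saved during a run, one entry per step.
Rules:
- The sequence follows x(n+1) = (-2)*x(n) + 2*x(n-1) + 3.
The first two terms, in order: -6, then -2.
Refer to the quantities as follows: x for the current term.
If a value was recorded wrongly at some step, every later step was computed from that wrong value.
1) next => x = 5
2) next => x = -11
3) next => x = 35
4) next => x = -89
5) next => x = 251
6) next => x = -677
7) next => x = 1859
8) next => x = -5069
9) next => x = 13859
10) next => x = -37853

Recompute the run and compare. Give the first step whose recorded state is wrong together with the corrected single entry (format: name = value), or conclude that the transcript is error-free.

1. x = -2*(-2) + (2)*(-6) + (3) = -5 (the transcript disagrees here)
So the first discrepancy is step 1, where the right value is x = -5.

step 1, x = -5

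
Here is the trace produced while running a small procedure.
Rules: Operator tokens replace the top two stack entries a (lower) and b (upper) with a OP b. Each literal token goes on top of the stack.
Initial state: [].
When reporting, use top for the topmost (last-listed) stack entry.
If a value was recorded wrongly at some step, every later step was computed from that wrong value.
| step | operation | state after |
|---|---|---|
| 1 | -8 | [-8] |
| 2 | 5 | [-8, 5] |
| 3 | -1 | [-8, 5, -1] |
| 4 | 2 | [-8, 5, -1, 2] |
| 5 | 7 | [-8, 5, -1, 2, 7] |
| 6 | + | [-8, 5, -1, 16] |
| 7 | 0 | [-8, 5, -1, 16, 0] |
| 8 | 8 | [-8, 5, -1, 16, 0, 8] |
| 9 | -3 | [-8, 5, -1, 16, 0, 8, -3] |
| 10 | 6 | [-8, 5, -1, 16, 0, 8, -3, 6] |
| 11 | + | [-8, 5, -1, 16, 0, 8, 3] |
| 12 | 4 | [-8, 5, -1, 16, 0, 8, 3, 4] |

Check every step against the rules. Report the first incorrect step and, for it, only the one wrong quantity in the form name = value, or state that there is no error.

step 6, top = 9

Recomputing the run from the initial state:
step 1: [-8]
step 2: [-8, 5]
step 3: [-8, 5, -1]
step 4: [-8, 5, -1, 2]
step 5: [-8, 5, -1, 2, 7]
step 6: [-8, 5, -1, 9]
step 7: [-8, 5, -1, 9, 0]
step 8: [-8, 5, -1, 9, 0, 8]
step 9: [-8, 5, -1, 9, 0, 8, -3]
step 10: [-8, 5, -1, 9, 0, 8, -3, 6]
step 11: [-8, 5, -1, 9, 0, 8, 3]
step 12: [-8, 5, -1, 9, 0, 8, 3, 4]
The first disagreement with the trace is at step 6, where the value should be top = 9.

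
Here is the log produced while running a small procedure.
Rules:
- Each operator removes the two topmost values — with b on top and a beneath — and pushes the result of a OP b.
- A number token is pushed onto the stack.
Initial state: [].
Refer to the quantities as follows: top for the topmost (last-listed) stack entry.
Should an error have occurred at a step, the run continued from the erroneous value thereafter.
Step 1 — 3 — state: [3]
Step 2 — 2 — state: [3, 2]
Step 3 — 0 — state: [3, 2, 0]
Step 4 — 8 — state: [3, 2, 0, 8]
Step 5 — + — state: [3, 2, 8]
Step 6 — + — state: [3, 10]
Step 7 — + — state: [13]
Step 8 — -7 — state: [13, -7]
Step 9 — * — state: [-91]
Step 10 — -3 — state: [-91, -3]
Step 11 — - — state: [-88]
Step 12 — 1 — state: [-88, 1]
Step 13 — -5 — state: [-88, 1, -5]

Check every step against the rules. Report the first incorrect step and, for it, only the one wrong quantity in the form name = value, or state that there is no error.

no error

step 1: push 3: top = 3 -> same as recorded
step 2: push 2: top = 2 -> no discrepancy
step 3: push 0: top = 0 -> matches
step 4: push 8: top = 8 -> matches
step 5: 0 + 8 = 8 -> confirmed correct
step 6: 2 + 8 = 10 -> exactly as logged
step 7: 3 + 10 = 13 -> exactly as logged
step 8: push -7: top = -7 -> consistent with the log
step 9: 13 * -7 = -91 -> same as recorded
step 10: push -3: top = -3 -> verified
step 11: -91 - -3 = -88 -> verified
step 12: push 1: top = 1 -> consistent with the log
step 13: push -5: top = -5 -> consistent with the log
Every step is consistent.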